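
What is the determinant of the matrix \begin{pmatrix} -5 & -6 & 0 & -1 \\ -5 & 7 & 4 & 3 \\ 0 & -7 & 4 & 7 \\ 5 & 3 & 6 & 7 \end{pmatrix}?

1350

Expand along row 1 (it has 1 zero):
  + (-5) · M_11   where M_11 = det([7 4 3; -7 4 7; 3 6 7]) = 20
  − (-6) · M_12   where M_12 = det([-5 4 3; 0 4 7; 5 6 7]) = 150
  − (-1) · M_14   where M_14 = det([-5 7 4; 0 -7 4; 5 3 6]) = 550
det = (+1)·(-5)·(20) + (-1)·(-6)·(150) + (-1)·(-1)·(550) = 1350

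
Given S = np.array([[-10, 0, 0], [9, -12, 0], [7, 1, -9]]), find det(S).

-1080

S is lower triangular, so det(S) is the product of the diagonal entries:
det = (-10) · (-12) · (-9) = -1080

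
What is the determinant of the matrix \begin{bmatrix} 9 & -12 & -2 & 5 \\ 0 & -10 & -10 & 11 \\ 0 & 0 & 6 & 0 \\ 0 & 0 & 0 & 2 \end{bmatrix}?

The matrix is upper triangular, so the determinant is the product of the diagonal entries:
det = (9) · (-10) · (6) · (2) = -1080

The determinant is -1080.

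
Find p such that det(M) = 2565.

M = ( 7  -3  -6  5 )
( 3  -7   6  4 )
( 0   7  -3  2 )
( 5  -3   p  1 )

Expanding along the column containing p, det(M) is linear in p: det(M) = (171)·p + (1368).
Set (171)·p + (1368) = 2565  ⇒  (171)·p = 1197  ⇒  p = 7.

7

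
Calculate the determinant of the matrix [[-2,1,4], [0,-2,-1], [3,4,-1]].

Expand along column 1:
  + (-2) · |-2 -1; 4 -1| = (-2)·(2 − (-4)) = -12
  + 3 · |1 4; -2 -1| = 3·(-1 − (-8)) = 21
Sum: (-12) + (21) = 9

9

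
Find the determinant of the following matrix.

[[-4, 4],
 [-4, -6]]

det = (-4)·(-6) − 4·(-4) = 24 − (-16) = 40

40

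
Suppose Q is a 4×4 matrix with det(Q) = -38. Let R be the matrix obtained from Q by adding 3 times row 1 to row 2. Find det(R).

Adding a multiple of one row to another leaves the determinant unchanged.
det(R) = (1)·(-38) = -38

-38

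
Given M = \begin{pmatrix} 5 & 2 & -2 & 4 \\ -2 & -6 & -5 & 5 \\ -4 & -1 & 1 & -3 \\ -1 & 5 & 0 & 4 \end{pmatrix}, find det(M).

Expand along row 4 (it has 1 zero):
  − (-1) · M_41   where M_41 = det([2 -2 4; -6 -5 5; -1 1 -3]) = 22
  + (5) · M_42   where M_42 = det([5 -2 4; -2 -5 5; -4 1 -3]) = 14
  + (4) · M_44   where M_44 = det([5 2 -2; -2 -6 -5; -4 -1 1]) = 33
det = (-1)·(-1)·(22) + (+1)·(5)·(14) + (+1)·(4)·(33) = 224

|M| = 224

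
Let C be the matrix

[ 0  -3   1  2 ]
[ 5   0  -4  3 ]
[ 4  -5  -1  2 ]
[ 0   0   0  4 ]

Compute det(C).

Expand along row 4 (it has 3 zeros):
  + (4) · M_44   where M_44 = det([0 -3 1; 5 0 -4; 4 -5 -1]) = 8
det = (+1)·(4)·(8) = 32

32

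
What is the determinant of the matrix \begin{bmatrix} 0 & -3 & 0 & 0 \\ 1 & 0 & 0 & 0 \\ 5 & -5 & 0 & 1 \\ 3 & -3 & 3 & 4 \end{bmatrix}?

Expand along row 1 (it has 3 zeros):
  − (-3) · M_12   where M_12 = det([1 0 0; 5 0 1; 3 3 4]) = -3
det = (-1)·(-3)·(-3) = -9

-9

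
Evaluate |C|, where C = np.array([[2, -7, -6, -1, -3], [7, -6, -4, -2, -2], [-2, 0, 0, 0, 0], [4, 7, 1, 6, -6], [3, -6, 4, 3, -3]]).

Expand along row 3 (it has 4 zeros):
  + (-2) · M_31   where M_31 = det([-7 -6 -1 -3; -6 -4 -2 -2; 7 1 6 -6; -6 4 3 -3]) = -676
det = (+1)·(-2)·(-676) = 1352

1352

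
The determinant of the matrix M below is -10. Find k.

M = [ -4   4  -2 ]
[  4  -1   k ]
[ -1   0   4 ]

k = -9

Expanding along the column containing k, det(M) is linear in k: det(M) = (-4)·k + (-46).
Set (-4)·k + (-46) = -10  ⇒  (-4)·k = 36  ⇒  k = -9.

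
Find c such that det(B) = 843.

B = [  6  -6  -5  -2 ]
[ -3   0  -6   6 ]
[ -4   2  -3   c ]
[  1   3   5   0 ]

Expanding along the row containing c, det(B) is linear in c: det(B) = (-99)·c + (546).
Set (-99)·c + (546) = 843  ⇒  (-99)·c = 297  ⇒  c = -3.

-3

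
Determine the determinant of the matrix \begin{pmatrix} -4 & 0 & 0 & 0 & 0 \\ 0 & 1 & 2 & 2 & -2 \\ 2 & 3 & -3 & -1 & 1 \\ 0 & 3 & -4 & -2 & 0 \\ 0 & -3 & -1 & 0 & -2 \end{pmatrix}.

Expand along row 1 (it has 4 zeros):
  + (-4) · M_11   where M_11 = det([1 2 2 -2; 3 -3 -1 1; 3 -4 -2 0; -3 -1 0 -2]) = -42
det = (+1)·(-4)·(-42) = 168

The determinant is 168.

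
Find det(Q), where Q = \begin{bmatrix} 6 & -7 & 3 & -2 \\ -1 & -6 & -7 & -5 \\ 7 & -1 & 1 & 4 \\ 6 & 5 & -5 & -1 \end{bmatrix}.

Expand along row 1:
  + (6) · M_11   where M_11 = det([-6 -7 -5; -1 1 4; 5 -5 -1]) = -247
  − (-7) · M_12   where M_12 = det([-1 -7 -5; 7 1 4; 6 -5 -1]) = -31
  + (3) · M_13   where M_13 = det([-1 -6 -5; 7 -1 4; 6 5 -1]) = -372
  − (-2) · M_14   where M_14 = det([-1 -6 -7; 7 -1 1; 6 5 -5]) = -533
det = (+1)·(6)·(-247) + (-1)·(-7)·(-31) + (+1)·(3)·(-372) + (-1)·(-2)·(-533) = -3881

det(Q) = -3881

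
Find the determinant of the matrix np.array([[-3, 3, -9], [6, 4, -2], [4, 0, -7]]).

The determinant is 330.

Expand along row 3:
  + 4 · |3 -9; 4 -2| = 4·(-6 − (-36)) = 120
  + (-7) · |-3 3; 6 4| = (-7)·(-12 − 18) = 210
Sum: (120) + (210) = 330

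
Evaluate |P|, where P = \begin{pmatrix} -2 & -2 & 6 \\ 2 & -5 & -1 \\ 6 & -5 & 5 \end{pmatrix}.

det(P) = 212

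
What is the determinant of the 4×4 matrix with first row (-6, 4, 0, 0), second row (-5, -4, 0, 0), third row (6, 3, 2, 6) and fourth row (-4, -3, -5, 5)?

The determinant is 1760.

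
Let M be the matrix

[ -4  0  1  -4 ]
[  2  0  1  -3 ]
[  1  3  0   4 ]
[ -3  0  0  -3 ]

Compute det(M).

det(M) = -45

Expand along column 2 (it has 3 zeros):
  − (3) · M_32   where M_32 = det([-4 1 -4; 2 1 -3; -3 0 -3]) = 15
det = (-1)·(3)·(15) = -45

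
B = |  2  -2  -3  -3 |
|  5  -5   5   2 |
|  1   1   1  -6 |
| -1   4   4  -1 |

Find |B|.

-260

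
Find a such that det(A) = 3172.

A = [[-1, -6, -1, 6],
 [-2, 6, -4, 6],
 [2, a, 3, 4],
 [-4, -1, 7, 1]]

a = 3

Expanding along the row containing a, det(A) is linear in a: det(A) = (112)·a + (2836).
Set (112)·a + (2836) = 3172  ⇒  (112)·a = 336  ⇒  a = 3.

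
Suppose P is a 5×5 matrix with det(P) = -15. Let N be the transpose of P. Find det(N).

The determinant is -15.

det(Pᵀ) = det(P).
det(N) = (1)·(-15) = -15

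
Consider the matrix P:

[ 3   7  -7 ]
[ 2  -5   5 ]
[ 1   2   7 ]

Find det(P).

|P| = -261

Expand along column 1:
  + 3 · |-5 5; 2 7| = 3·(-35 − 10) = -135
  − 2 · |7 -7; 2 7| = −2·(49 − (-14)) = -126
  + 1 · |7 -7; -5 5| = 1·(35 − 35) = 0
Sum: (-135) + (-126) + (0) = -261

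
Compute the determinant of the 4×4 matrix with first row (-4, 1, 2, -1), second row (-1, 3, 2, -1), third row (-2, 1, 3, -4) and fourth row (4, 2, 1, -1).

Expand along row 1:
  + (-4) · M_11   where M_11 = det([3 2 -1; 1 3 -4; 2 1 -1]) = -6
  − (1) · M_12   where M_12 = det([-1 2 -1; -2 3 -4; 4 1 -1]) = -23
  + (2) · M_13   where M_13 = det([-1 3 -1; -2 1 -4; 4 2 -1]) = -53
  − (-1) · M_14   where M_14 = det([-1 3 2; -2 1 3; 4 2 1]) = 31
det = (+1)·(-4)·(-6) + (-1)·(1)·(-23) + (+1)·(2)·(-53) + (-1)·(-1)·(31) = -28

-28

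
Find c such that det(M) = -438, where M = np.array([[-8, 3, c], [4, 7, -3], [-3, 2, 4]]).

c = -5

Expanding along the row containing c, det(M) is linear in c: det(M) = (29)·c + (-293).
Set (29)·c + (-293) = -438  ⇒  (29)·c = -145  ⇒  c = -5.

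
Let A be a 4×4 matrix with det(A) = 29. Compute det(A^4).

The determinant is 707281.

det(A^4) = (det A)^4 = (29)^4 = 707281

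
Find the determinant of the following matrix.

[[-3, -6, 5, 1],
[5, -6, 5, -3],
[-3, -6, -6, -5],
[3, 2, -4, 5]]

-4016

Expand along row 1:
  + (-3) · M_11   where M_11 = det([-6 5 -3; -6 -6 -5; 2 -4 5]) = 292
  − (-6) · M_12   where M_12 = det([5 5 -3; -3 -6 -5; 3 -4 5]) = -340
  + (5) · M_13   where M_13 = det([5 -6 -3; -3 -6 -5; 3 2 5]) = -136
  − (1) · M_14   where M_14 = det([5 -6 5; -3 -6 -6; 3 2 -4]) = 420
det = (+1)·(-3)·(292) + (-1)·(-6)·(-340) + (+1)·(5)·(-136) + (-1)·(1)·(420) = -4016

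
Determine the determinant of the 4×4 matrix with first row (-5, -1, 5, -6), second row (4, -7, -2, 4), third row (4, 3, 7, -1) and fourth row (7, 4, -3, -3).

-4165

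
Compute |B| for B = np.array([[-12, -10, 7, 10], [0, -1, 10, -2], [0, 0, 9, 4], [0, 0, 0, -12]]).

B is upper triangular, so det(B) is the product of the diagonal entries:
det = (-12) · (-1) · (9) · (-12) = -1296

The determinant is -1296.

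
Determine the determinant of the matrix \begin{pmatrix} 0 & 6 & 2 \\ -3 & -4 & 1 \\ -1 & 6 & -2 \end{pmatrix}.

-86

Expand along row 1:
  − 6 · |-3 1; -1 -2| = −6·(6 − (-1)) = -42
  + 2 · |-3 -4; -1 6| = 2·(-18 − 4) = -44
Sum: (-42) + (-44) = -86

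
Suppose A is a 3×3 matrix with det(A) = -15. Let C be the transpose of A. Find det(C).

-15

det(Aᵀ) = det(A).
det(C) = (1)·(-15) = -15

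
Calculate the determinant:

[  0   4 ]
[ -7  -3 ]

28

det = 0·(-3) − 4·(-7) = 0 − (-28) = 28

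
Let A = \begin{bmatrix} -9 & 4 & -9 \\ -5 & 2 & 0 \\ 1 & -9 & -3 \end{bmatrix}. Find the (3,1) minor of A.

Delete row 3 and column 1; the remaining 2×2 submatrix is [4 -9; 2 0].
Its determinant is 4·0 − (-9)·2 = 18.

18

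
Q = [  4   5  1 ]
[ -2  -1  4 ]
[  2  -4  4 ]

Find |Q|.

Expand along row 1:
  + 4 · |-1 4; -4 4| = 4·(-4 − (-16)) = 48
  − 5 · |-2 4; 2 4| = −5·(-8 − 8) = 80
  + 1 · |-2 -1; 2 -4| = 1·(8 − (-2)) = 10
Sum: (48) + (80) + (10) = 138

138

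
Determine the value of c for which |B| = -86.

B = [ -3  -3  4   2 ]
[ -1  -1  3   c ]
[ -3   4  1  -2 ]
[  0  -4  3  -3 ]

c = -3

Expanding along the column containing c, det(B) is linear in c: det(B) = (-27)·c + (-167).
Set (-27)·c + (-167) = -86  ⇒  (-27)·c = 81  ⇒  c = -3.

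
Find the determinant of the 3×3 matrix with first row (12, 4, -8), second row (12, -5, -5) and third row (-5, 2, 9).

Expand along column 1:
  + 12 · |-5 -5; 2 9| = 12·(-45 − (-10)) = -420
  − 12 · |4 -8; 2 9| = −12·(36 − (-16)) = -624
  + (-5) · |4 -8; -5 -5| = (-5)·(-20 − 40) = 300
Sum: (-420) + (-624) + (300) = -744

The determinant is -744.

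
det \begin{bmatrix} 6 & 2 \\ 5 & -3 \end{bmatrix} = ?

The determinant is -28.

det = 6·(-3) − 2·5 = -18 − 10 = -28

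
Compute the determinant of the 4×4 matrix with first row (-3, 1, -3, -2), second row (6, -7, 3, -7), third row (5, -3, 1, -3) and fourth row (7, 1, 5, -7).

Expand along row 1:
  + (-3) · M_11   where M_11 = det([-7 3 -7; -3 1 -3; 1 5 -7]) = -16
  − (1) · M_12   where M_12 = det([6 3 -7; 5 1 -3; 7 5 -7]) = -36
  + (-3) · M_13   where M_13 = det([6 -7 -7; 5 -3 -3; 7 1 -7]) = -136
  − (-2) · M_14   where M_14 = det([6 -7 3; 5 -3 1; 7 1 5]) = 108
det = (+1)·(-3)·(-16) + (-1)·(1)·(-36) + (+1)·(-3)·(-136) + (-1)·(-2)·(108) = 708

708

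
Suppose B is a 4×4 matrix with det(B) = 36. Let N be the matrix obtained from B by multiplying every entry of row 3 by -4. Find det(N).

-144

Scaling one row by -4 multiplies the determinant by -4.
det(N) = (-4)·(36) = -144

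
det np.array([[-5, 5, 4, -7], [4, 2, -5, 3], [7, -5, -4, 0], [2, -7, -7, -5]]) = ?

Expand along row 3 (it has 1 zero):
  + (7) · M_31   where M_31 = det([5 4 -7; 2 -5 3; -7 -7 -5]) = 529
  − (-5) · M_32   where M_32 = det([-5 4 -7; 4 -5 3; 2 -7 -5]) = 0
  + (-4) · M_33   where M_33 = det([-5 5 -7; 4 2 3; 2 -7 -5]) = 299
det = (+1)·(7)·(529) + (-1)·(-5)·(0) + (+1)·(-4)·(299) = 2507

2507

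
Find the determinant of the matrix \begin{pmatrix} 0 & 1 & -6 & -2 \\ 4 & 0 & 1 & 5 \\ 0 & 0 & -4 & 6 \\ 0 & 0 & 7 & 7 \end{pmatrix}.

The determinant is 280.

The matrix is block upper-triangular with a 2×2 block and a 2×2 block on the diagonal, so its determinant equals the product of the determinants of the diagonal blocks.
det of the 2×2 block = -4
det of the 2×2 block = -70
det = (-4)·(-70) = 280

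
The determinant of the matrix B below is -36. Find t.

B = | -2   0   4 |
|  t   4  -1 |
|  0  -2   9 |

-4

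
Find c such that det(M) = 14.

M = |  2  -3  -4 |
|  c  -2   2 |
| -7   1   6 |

Expanding along the column containing c, det(M) is linear in c: det(M) = (14)·c + (70).
Set (14)·c + (70) = 14  ⇒  (14)·c = -56  ⇒  c = -4.

-4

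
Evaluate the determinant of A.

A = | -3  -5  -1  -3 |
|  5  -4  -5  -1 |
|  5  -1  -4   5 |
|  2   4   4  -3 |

Expand along row 1:
  + (-3) · M_11   where M_11 = det([-4 -5 -1; -1 -4 5; 4 4 -3]) = -65
  − (-5) · M_12   where M_12 = det([5 -5 -1; 5 -4 5; 2 4 -3]) = -193
  + (-1) · M_13   where M_13 = det([5 -4 -1; 5 -1 5; 2 4 -3]) = -207
  − (-3) · M_14   where M_14 = det([5 -4 -5; 5 -1 -4; 2 4 4]) = 62
det = (+1)·(-3)·(-65) + (-1)·(-5)·(-193) + (+1)·(-1)·(-207) + (-1)·(-3)·(62) = -377

The determinant is -377.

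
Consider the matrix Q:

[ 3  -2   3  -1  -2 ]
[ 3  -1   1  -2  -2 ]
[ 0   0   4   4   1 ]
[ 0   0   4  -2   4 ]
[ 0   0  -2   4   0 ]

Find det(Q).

Q is block upper-triangular with a 2×2 block and a 3×3 block on the diagonal, so its determinant equals the product of the determinants of the diagonal blocks.
det of the 2×2 block = 3
det of the 3×3 block = -84
det = (3)·(-84) = -252

det(Q) = -252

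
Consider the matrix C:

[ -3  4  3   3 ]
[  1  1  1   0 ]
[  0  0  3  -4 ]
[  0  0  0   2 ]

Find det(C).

C is block upper-triangular with a 2×2 block and a 2×2 block on the diagonal, so its determinant equals the product of the determinants of the diagonal blocks.
det of the 2×2 block = -7
det of the 2×2 block = 6
det = (-7)·(6) = -42

|C| = -42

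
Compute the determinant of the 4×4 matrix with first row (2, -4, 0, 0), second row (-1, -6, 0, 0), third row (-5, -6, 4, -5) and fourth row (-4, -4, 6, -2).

-352

The matrix is block lower-triangular with a 2×2 block and a 2×2 block on the diagonal, so its determinant equals the product of the determinants of the diagonal blocks.
det of the 2×2 block = -16
det of the 2×2 block = 22
det = (-16)·(22) = -352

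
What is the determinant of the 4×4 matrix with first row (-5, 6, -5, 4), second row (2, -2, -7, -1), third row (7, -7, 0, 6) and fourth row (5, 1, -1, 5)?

The determinant is 2952.

Expand along row 3 (it has 1 zero):
  + (7) · M_31   where M_31 = det([6 -5 4; -2 -7 -1; 1 -1 5]) = -225
  − (-7) · M_32   where M_32 = det([-5 -5 4; 2 -7 -1; 5 -1 5]) = 387
  − (6) · M_34   where M_34 = det([-5 6 -5; 2 -2 -7; 5 1 -1]) = -303
det = (+1)·(7)·(-225) + (-1)·(-7)·(387) + (-1)·(6)·(-303) = 2952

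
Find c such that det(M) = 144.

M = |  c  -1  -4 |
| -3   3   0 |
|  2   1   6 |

Expanding along the row containing c, det(M) is linear in c: det(M) = (18)·c + (18).
Set (18)·c + (18) = 144  ⇒  (18)·c = 126  ⇒  c = 7.

7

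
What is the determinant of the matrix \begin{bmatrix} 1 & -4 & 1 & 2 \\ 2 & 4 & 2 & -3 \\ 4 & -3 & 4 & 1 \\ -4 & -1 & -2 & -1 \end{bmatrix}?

The determinant is -14.

Expand along row 1:
  + (1) · M_11   where M_11 = det([4 2 -3; -3 4 1; -1 -2 -1]) = -46
  − (-4) · M_12   where M_12 = det([2 2 -3; 4 4 1; -4 -2 -1]) = -28
  + (1) · M_13   where M_13 = det([2 4 -3; 4 -3 1; -4 -1 -1]) = 56
  − (2) · M_14   where M_14 = det([2 4 2; 4 -3 4; -4 -1 -2]) = -44
det = (+1)·(1)·(-46) + (-1)·(-4)·(-28) + (+1)·(1)·(56) + (-1)·(2)·(-44) = -14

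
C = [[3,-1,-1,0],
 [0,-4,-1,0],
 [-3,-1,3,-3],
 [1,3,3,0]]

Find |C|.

-90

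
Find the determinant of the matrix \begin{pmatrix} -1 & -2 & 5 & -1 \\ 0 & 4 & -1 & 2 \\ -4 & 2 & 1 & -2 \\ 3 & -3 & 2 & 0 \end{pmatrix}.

Expand along row 2 (it has 1 zero):
  + (4) · M_22   where M_22 = det([-1 5 -1; -4 1 -2; 3 2 0]) = -23
  − (-1) · M_23   where M_23 = det([-1 -2 -1; -4 2 -2; 3 -3 0]) = 12
  + (2) · M_24   where M_24 = det([-1 -2 5; -4 2 1; 3 -3 2]) = 1
det = (+1)·(4)·(-23) + (-1)·(-1)·(12) + (+1)·(2)·(1) = -78

-78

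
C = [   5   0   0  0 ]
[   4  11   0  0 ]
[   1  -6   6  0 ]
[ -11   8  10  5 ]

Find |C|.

C is lower triangular, so det(C) is the product of the diagonal entries:
det = (5) · (11) · (6) · (5) = 1650

1650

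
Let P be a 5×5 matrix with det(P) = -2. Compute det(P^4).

det(P^4) = (det P)^4 = (-2)^4 = 16

The determinant is 16.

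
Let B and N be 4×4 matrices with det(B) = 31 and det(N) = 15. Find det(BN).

|BN| = 465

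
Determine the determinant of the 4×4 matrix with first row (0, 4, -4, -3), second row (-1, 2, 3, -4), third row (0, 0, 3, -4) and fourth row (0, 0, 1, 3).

The matrix is block upper-triangular with a 2×2 block and a 2×2 block on the diagonal, so its determinant equals the product of the determinants of the diagonal blocks.
det of the 2×2 block = 4
det of the 2×2 block = 13
det = (4)·(13) = 52

52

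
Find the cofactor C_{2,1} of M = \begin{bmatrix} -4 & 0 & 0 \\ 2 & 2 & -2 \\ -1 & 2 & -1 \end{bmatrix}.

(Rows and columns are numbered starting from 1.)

Delete row 2 and column 1; the remaining 2×2 submatrix is [0 0; 2 -1].
Its determinant is 0·(-1) − 0·2 = 0.
The cofactor carries sign (−1)^(2+1) = −1, so C_{2,1} = −(0) = 0.

0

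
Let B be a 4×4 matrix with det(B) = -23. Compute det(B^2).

det(B^2) = (det B)^2 = (-23)^2 = 529

529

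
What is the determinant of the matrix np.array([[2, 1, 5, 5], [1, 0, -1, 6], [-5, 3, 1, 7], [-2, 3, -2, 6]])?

-475

Expand along row 2 (it has 1 zero):
  − (1) · M_21   where M_21 = det([1 5 5; 3 1 7; 3 -2 6]) = -10
  − (-1) · M_23   where M_23 = det([2 1 5; -5 3 7; -2 3 6]) = -35
  + (6) · M_24   where M_24 = det([2 1 5; -5 3 1; -2 3 -2]) = -75
det = (-1)·(1)·(-10) + (-1)·(-1)·(-35) + (+1)·(6)·(-75) = -475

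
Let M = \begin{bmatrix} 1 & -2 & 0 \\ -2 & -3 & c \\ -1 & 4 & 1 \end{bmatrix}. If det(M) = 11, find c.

-9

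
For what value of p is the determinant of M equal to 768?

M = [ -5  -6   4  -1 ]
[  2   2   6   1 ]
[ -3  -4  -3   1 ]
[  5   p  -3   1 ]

-4

Expanding along the column containing p, det(M) is linear in p: det(M) = (-77)·p + (460).
Set (-77)·p + (460) = 768  ⇒  (-77)·p = 308  ⇒  p = -4.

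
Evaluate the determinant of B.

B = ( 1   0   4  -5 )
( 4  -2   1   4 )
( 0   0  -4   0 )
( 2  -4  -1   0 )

|B| = -304

Expand along row 3 (it has 3 zeros):
  + (-4) · M_33   where M_33 = det([1 0 -5; 4 -2 4; 2 -4 0]) = 76
det = (+1)·(-4)·(76) = -304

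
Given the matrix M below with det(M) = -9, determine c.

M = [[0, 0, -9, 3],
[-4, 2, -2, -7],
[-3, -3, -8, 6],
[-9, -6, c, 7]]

-9

Expanding along the row containing c, det(M) is linear in c: det(M) = (-54)·c + (-495).
Set (-54)·c + (-495) = -9  ⇒  (-54)·c = 486  ⇒  c = -9.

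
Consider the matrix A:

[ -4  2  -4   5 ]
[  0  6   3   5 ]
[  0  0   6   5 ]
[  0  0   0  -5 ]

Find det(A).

A is upper triangular, so det(A) is the product of the diagonal entries:
det = (-4) · (6) · (6) · (-5) = 720

720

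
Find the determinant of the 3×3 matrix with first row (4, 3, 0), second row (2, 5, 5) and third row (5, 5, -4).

Expand along column 3:
  − 5 · |4 3; 5 5| = −5·(20 − 15) = -25
  + (-4) · |4 3; 2 5| = (-4)·(20 − 6) = -56
Sum: (-25) + (-56) = -81

-81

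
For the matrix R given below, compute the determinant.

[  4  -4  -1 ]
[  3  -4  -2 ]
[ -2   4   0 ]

det(R) = 12

Expand along column 3:
  + (-1) · |3 -4; -2 4| = (-1)·(12 − 8) = -4
  − (-2) · |4 -4; -2 4| = −(-2)·(16 − 8) = 16
Sum: (-4) + (16) = 12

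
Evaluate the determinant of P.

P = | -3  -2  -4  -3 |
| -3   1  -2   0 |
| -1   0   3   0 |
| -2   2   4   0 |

60

Expand along column 4 (it has 3 zeros):
  − (-3) · M_14   where M_14 = det([-3 1 -2; -1 0 3; -2 2 4]) = 20
det = (-1)·(-3)·(20) = 60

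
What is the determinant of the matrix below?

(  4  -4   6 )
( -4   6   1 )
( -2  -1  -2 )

Expand along column 1:
  + 4 · |6 1; -1 -2| = 4·(-12 − (-1)) = -44
  − (-4) · |-4 6; -1 -2| = −(-4)·(8 − (-6)) = 56
  + (-2) · |-4 6; 6 1| = (-2)·(-4 − 36) = 80
Sum: (-44) + (56) + (80) = 92

92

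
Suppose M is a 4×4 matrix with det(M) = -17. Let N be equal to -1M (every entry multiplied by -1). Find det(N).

-17

For a 4×4 matrix, det(-1M) = (-1)^4·det(M) = 1·det(M).
det(N) = (1)·(-17) = -17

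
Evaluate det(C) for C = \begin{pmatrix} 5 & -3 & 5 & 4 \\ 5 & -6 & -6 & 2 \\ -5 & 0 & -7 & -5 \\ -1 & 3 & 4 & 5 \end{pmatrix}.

-624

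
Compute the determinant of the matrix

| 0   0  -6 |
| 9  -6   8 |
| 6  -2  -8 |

Expand along row 1:
  + (-6) · |9 -6; 6 -2| = (-6)·(-18 − (-36)) = -108

-108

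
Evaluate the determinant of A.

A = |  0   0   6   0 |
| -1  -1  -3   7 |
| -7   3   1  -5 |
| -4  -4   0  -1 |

1740

Expand along row 1 (it has 3 zeros):
  + (6) · M_13   where M_13 = det([-1 -1 7; -7 3 -5; -4 -4 -1]) = 290
det = (+1)·(6)·(290) = 1740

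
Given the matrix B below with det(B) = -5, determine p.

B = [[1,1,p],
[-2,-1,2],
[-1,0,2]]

5

Expanding along the column containing p, det(B) is linear in p: det(B) = (-1)·p + (0).
Set (-1)·p + (0) = -5  ⇒  (-1)·p = -5  ⇒  p = 5.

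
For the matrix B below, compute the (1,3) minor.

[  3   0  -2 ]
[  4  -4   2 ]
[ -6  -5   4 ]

Delete row 1 and column 3; the remaining 2×2 submatrix is [4 -4; -6 -5].
Its determinant is 4·(-5) − (-4)·(-6) = -44.

The minor is -44.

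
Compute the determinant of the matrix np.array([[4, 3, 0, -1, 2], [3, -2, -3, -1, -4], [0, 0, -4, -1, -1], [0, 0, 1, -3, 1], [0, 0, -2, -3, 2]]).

-425

The matrix is block upper-triangular with a 2×2 block and a 3×3 block on the diagonal, so its determinant equals the product of the determinants of the diagonal blocks.
det of the 2×2 block = -17
det of the 3×3 block = 25
det = (-17)·(25) = -425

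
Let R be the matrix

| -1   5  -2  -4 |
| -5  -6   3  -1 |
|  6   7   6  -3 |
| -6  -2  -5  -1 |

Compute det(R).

Expand along row 1:
  + (-1) · M_11   where M_11 = det([-6 3 -1; 7 6 -3; -2 -5 -1]) = 188
  − (5) · M_12   where M_12 = det([-5 3 -1; 6 6 -3; -6 -5 -1]) = 171
  + (-2) · M_13   where M_13 = det([-5 -6 -1; 6 7 -3; -6 -2 -1]) = -109
  − (-4) · M_14   where M_14 = det([-5 -6 3; 6 7 6; -6 -2 -5]) = 241
det = (+1)·(-1)·(188) + (-1)·(5)·(171) + (+1)·(-2)·(-109) + (-1)·(-4)·(241) = 139

139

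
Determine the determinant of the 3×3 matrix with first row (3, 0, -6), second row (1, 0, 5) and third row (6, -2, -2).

Expand along column 2:
  − (-2) · |3 -6; 1 5| = −(-2)·(15 − (-6)) = 42

42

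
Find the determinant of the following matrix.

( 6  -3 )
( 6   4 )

det = 6·4 − (-3)·6 = 24 − (-18) = 42

42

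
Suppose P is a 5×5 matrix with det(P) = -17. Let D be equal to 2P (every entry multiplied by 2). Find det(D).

-544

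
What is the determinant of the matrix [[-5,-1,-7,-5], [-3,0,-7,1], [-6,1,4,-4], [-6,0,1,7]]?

Expand along column 2 (it has 2 zeros):
  − (-1) · M_12   where M_12 = det([-3 -7 1; -6 4 -4; -6 1 7]) = -540
  − (1) · M_32   where M_32 = det([-5 -7 -5; -3 -7 1; -6 1 7]) = 370
det = (-1)·(-1)·(-540) + (-1)·(1)·(370) = -910

-910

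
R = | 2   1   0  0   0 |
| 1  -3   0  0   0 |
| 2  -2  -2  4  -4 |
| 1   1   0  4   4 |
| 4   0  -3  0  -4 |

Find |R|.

R is block lower-triangular with a 2×2 block and a 3×3 block on the diagonal, so its determinant equals the product of the determinants of the diagonal blocks.
det of the 2×2 block = -7
det of the 3×3 block = -64
det = (-7)·(-64) = 448

det(R) = 448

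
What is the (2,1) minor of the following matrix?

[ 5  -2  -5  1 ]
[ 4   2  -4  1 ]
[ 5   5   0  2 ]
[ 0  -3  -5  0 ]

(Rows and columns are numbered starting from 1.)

Delete row 2 and column 1; the remaining 3×3 submatrix is [-2 -5 1; 5 0 2; -3 -5 0].
Its determinant is -15.

-15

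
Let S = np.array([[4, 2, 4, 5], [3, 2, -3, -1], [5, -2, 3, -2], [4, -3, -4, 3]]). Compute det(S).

|S| = -1392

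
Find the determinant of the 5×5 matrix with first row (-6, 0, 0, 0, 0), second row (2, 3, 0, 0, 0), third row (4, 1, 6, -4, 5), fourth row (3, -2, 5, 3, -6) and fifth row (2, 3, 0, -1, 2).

-270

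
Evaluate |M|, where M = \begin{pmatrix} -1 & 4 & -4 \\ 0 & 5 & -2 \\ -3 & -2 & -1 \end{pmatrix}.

-27

Expand along row 2:
  + 5 · |-1 -4; -3 -1| = 5·(1 − 12) = -55
  − (-2) · |-1 4; -3 -2| = −(-2)·(2 − (-12)) = 28
Sum: (-55) + (28) = -27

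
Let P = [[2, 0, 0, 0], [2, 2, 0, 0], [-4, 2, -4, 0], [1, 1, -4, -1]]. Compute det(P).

|P| = 16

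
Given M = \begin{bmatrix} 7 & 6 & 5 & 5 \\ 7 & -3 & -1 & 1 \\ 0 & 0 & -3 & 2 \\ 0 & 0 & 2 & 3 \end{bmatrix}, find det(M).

|M| = 819

M is block upper-triangular with a 2×2 block and a 2×2 block on the diagonal, so its determinant equals the product of the determinants of the diagonal blocks.
det of the 2×2 block = -63
det of the 2×2 block = -13
det = (-63)·(-13) = 819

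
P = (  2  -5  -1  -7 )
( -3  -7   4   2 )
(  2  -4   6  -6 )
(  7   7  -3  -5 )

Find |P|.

Expand along row 1:
  + (2) · M_11   where M_11 = det([-7 4 2; -4 6 -6; 7 -3 -5]) = 28
  − (-5) · M_12   where M_12 = det([-3 4 2; 2 6 -6; 7 -3 -5]) = -80
  + (-1) · M_13   where M_13 = det([-3 -7 2; 2 -4 -6; 7 7 -5]) = 122
  − (-7) · M_14   where M_14 = det([-3 -7 4; 2 -4 6; 7 7 -3]) = -78
det = (+1)·(2)·(28) + (-1)·(-5)·(-80) + (+1)·(-1)·(122) + (-1)·(-7)·(-78) = -1012

|P| = -1012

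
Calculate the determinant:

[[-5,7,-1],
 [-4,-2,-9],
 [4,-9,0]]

Expand along column 3:
  + (-1) · |-4 -2; 4 -9| = (-1)·(36 − (-8)) = -44
  − (-9) · |-5 7; 4 -9| = −(-9)·(45 − 28) = 153
Sum: (-44) + (153) = 109

109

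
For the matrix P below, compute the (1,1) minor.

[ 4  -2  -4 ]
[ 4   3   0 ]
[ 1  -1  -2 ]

Delete row 1 and column 1; the remaining 2×2 submatrix is [3 0; -1 -2].
Its determinant is 3·(-2) − 0·(-1) = -6.

-6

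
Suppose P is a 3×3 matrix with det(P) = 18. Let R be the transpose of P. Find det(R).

det(Pᵀ) = det(P).
det(R) = (1)·(18) = 18

18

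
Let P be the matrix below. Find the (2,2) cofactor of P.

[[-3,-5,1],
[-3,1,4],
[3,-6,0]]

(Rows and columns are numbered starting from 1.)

-3

Delete row 2 and column 2; the remaining 2×2 submatrix is [-3 1; 3 0].
Its determinant is (-3)·0 − 1·3 = -3.
The cofactor carries sign (−1)^(2+2) = +1, so C_{2,2} = +(-3) = -3.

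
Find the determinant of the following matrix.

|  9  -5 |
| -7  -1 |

-44

det = 9·(-1) − (-5)·(-7) = -9 − 35 = -44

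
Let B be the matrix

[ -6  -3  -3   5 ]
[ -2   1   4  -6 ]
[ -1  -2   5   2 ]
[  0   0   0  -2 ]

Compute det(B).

det(B) = 222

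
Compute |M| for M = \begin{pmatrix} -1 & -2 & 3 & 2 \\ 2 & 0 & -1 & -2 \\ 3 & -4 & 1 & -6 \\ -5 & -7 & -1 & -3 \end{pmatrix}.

det(M) = -130

Expand along row 2 (it has 1 zero):
  − (2) · M_21   where M_21 = det([-2 3 2; -4 1 -6; -7 -1 -3]) = 130
  − (-1) · M_23   where M_23 = det([-1 -2 2; 3 -4 -6; -5 -7 -3]) = -130
  + (-2) · M_24   where M_24 = det([-1 -2 3; 3 -4 1; -5 -7 -1]) = -130
det = (-1)·(2)·(130) + (-1)·(-1)·(-130) + (+1)·(-2)·(-130) = -130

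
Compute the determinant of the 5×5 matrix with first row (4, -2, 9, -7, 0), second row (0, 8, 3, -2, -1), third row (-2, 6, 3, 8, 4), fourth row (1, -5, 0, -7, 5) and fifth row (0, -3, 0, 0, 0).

The determinant is 3033.

Expand along row 5 (it has 4 zeros):
  − (-3) · M_52   where M_52 = det([4 9 -7 0; 0 3 -2 -1; -2 3 8 4; 1 0 -7 5]) = 1011
det = (-1)·(-3)·(1011) = 3033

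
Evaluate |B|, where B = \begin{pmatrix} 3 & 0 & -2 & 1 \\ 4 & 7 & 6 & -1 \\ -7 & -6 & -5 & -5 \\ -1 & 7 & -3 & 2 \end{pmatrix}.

-1428

Expand along row 1 (it has 1 zero):
  + (3) · M_11   where M_11 = det([7 6 -1; -6 -5 -5; 7 -3 2]) = -366
  + (-2) · M_13   where M_13 = det([4 7 -1; -7 -6 -5; -1 7 2]) = 280
  − (1) · M_14   where M_14 = det([4 7 6; -7 -6 -5; -1 7 -3]) = -230
det = (+1)·(3)·(-366) + (+1)·(-2)·(280) + (-1)·(1)·(-230) = -1428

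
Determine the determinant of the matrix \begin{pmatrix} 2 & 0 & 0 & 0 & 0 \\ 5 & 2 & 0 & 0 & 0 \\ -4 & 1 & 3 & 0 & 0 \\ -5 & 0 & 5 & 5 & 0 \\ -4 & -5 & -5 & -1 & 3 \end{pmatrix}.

The matrix is lower triangular, so the determinant is the product of the diagonal entries:
det = (2) · (2) · (3) · (5) · (3) = 180

The determinant is 180.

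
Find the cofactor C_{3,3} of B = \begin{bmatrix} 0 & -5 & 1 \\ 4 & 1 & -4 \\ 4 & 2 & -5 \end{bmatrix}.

20

Delete row 3 and column 3; the remaining 2×2 submatrix is [0 -5; 4 1].
Its determinant is 0·1 − (-5)·4 = 20.
The cofactor carries sign (−1)^(3+3) = +1, so C_{3,3} = +(20) = 20.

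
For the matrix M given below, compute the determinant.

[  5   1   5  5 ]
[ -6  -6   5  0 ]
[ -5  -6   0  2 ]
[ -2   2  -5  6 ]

Expand along row 2 (it has 1 zero):
  − (-6) · M_21   where M_21 = det([1 5 5; -6 0 2; 2 -5 6]) = 360
  + (-6) · M_22   where M_22 = det([5 5 5; -5 0 2; -2 -5 6]) = 305
  − (5) · M_23   where M_23 = det([5 1 5; -5 -6 2; -2 2 6]) = -284
det = (-1)·(-6)·(360) + (+1)·(-6)·(305) + (-1)·(5)·(-284) = 1750

|M| = 1750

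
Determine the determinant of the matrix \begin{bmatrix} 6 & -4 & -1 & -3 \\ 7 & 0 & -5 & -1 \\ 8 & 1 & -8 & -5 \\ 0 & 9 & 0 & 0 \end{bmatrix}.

The determinant is 1107.

Expand along row 4 (it has 3 zeros):
  + (9) · M_42   where M_42 = det([6 -1 -3; 7 -5 -1; 8 -8 -5]) = 123
det = (+1)·(9)·(123) = 1107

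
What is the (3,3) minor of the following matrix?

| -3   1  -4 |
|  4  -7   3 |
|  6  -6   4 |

17

Delete row 3 and column 3; the remaining 2×2 submatrix is [-3 1; 4 -7].
Its determinant is (-3)·(-7) − 1·4 = 17.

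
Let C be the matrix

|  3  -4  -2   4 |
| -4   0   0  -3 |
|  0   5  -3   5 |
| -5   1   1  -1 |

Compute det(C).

Expand along row 2 (it has 2 zeros):
  − (-4) · M_21   where M_21 = det([-4 -2 4; 5 -3 5; 1 1 -1]) = 20
  + (-3) · M_24   where M_24 = det([3 -4 -2; 0 5 -3; -5 1 1]) = -86
det = (-1)·(-4)·(20) + (+1)·(-3)·(-86) = 338

det(C) = 338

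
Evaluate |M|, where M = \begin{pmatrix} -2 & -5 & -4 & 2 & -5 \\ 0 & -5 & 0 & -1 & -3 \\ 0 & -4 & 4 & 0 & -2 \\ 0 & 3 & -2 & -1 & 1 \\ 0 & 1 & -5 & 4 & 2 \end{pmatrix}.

The determinant is 24.

Expand along column 1 (it has 4 zeros):
  + (-2) · M_11   where M_11 = det([-5 0 -1 -3; -4 4 0 -2; 3 -2 -1 1; 1 -5 4 2]) = -12
det = (+1)·(-2)·(-12) = 24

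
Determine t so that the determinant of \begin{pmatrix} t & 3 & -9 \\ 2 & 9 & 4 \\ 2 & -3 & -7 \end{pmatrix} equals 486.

-4

Expanding along the row containing t, det(A) is linear in t: det(A) = (-51)·t + (282).
Set (-51)·t + (282) = 486  ⇒  (-51)·t = 204  ⇒  t = -4.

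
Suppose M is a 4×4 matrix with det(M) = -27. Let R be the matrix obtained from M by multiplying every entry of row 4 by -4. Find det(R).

det(R) = 108

Scaling one row by -4 multiplies the determinant by -4.
det(R) = (-4)·(-27) = 108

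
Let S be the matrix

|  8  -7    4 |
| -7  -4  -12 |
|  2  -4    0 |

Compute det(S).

Expand along row 3:
  + 2 · |-7 4; -4 -12| = 2·(84 − (-16)) = 200
  − (-4) · |8 4; -7 -12| = −(-4)·(-96 − (-28)) = -272
Sum: (200) + (-272) = -72

det(S) = -72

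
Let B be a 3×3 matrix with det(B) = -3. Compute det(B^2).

9

det(B^2) = (det B)^2 = (-3)^2 = 9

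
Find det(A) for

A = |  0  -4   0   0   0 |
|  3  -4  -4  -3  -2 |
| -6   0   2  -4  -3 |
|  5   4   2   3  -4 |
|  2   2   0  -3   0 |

3400

Expand along row 1 (it has 4 zeros):
  − (-4) · M_12   where M_12 = det([3 -4 -3 -2; -6 2 -4 -3; 5 2 3 -4; 2 0 -3 0]) = 850
det = (-1)·(-4)·(850) = 3400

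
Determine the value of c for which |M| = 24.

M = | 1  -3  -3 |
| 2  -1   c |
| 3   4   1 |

-4

Expanding along the row containing c, det(M) is linear in c: det(M) = (-13)·c + (-28).
Set (-13)·c + (-28) = 24  ⇒  (-13)·c = 52  ⇒  c = -4.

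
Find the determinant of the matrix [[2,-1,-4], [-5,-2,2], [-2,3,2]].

50

Expand along column 1:
  + 2 · |-2 2; 3 2| = 2·(-4 − 6) = -20
  − (-5) · |-1 -4; 3 2| = −(-5)·(-2 − (-12)) = 50
  + (-2) · |-1 -4; -2 2| = (-2)·(-2 − 8) = 20
Sum: (-20) + (50) + (20) = 50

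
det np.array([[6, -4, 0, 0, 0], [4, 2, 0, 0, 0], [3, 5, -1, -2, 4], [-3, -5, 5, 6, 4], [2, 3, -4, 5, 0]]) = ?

6944

The matrix is block lower-triangular with a 2×2 block and a 3×3 block on the diagonal, so its determinant equals the product of the determinants of the diagonal blocks.
det of the 2×2 block = 28
det of the 3×3 block = 248
det = (28)·(248) = 6944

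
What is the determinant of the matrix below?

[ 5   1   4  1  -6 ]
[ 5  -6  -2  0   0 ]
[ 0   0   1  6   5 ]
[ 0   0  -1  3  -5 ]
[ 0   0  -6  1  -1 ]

The matrix is block upper-triangular with a 2×2 block and a 3×3 block on the diagonal, so its determinant equals the product of the determinants of the diagonal blocks.
det of the 2×2 block = -35
det of the 3×3 block = 261
det = (-35)·(261) = -9135

-9135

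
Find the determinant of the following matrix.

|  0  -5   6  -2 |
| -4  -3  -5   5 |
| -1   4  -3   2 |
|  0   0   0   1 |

-79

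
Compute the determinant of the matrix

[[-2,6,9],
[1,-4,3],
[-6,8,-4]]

-212

Expand along column 1:
  + (-2) · |-4 3; 8 -4| = (-2)·(16 − 24) = 16
  − 1 · |6 9; 8 -4| = −1·(-24 − 72) = 96
  + (-6) · |6 9; -4 3| = (-6)·(18 − (-36)) = -324
Sum: (16) + (96) + (-324) = -212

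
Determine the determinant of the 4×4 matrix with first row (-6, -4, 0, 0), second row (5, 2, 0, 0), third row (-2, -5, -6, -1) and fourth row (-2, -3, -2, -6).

The determinant is 272.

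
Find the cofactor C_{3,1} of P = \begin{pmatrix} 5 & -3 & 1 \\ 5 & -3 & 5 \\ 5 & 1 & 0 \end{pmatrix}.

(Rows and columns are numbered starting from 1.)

Delete row 3 and column 1; the remaining 2×2 submatrix is [-3 1; -3 5].
Its determinant is (-3)·5 − 1·(-3) = -12.
The cofactor carries sign (−1)^(3+1) = +1, so C_{3,1} = +(-12) = -12.

-12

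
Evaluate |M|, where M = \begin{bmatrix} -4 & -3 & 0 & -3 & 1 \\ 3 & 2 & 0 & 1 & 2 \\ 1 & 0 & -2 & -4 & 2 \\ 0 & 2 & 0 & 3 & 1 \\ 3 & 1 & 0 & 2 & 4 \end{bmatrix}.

Expand along column 3 (it has 4 zeros):
  + (-2) · M_33   where M_33 = det([-4 -3 -3 1; 3 2 1 2; 0 2 3 1; 3 1 2 4]) = -75
det = (+1)·(-2)·(-75) = 150

The determinant is 150.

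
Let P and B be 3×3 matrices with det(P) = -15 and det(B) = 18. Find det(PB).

-270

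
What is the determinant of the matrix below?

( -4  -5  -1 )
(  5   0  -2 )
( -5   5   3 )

Expand along row 2:
  − 5 · |-5 -1; 5 3| = −5·(-15 − (-5)) = 50
  − (-2) · |-4 -5; -5 5| = −(-2)·(-20 − 25) = -90
Sum: (50) + (-90) = -40

The determinant is -40.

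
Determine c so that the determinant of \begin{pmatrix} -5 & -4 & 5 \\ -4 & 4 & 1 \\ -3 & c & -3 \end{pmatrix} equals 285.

Expanding along the column containing c, det(M) is linear in c: det(M) = (-15)·c + (180).
Set (-15)·c + (180) = 285  ⇒  (-15)·c = 105  ⇒  c = -7.

c = -7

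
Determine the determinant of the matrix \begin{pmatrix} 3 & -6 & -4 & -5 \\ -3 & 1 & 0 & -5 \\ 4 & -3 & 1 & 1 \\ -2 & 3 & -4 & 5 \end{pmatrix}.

The determinant is 77.

Expand along row 2 (it has 1 zero):
  − (-3) · M_21   where M_21 = det([-6 -4 -5; -3 1 1; 3 -4 5]) = -171
  + (1) · M_22   where M_22 = det([3 -4 -5; 4 1 1; -2 -4 5]) = 185
  + (-5) · M_24   where M_24 = det([3 -6 -4; 4 -3 1; -2 3 -4]) = -81
det = (-1)·(-3)·(-171) + (+1)·(1)·(185) + (+1)·(-5)·(-81) = 77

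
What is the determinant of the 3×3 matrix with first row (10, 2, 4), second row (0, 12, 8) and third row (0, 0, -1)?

The matrix is upper triangular, so the determinant is the product of the diagonal entries:
det = (10) · (12) · (-1) = -120

-120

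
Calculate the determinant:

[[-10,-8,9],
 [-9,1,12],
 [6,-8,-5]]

The determinant is -532.

Expand along row 1:
  + (-10) · |1 12; -8 -5| = (-10)·(-5 − (-96)) = -910
  − (-8) · |-9 12; 6 -5| = −(-8)·(45 − 72) = -216
  + 9 · |-9 1; 6 -8| = 9·(72 − 6) = 594
Sum: (-910) + (-216) + (594) = -532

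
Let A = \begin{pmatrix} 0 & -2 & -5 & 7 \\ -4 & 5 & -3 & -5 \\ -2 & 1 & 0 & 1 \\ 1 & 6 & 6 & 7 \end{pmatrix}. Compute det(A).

-1127

Expand along row 1 (it has 1 zero):
  − (-2) · M_12   where M_12 = det([-4 -3 -5; -2 0 1; 1 6 7]) = 39
  + (-5) · M_13   where M_13 = det([-4 5 -5; -2 1 1; 1 6 7]) = 136
  − (7) · M_14   where M_14 = det([-4 5 -3; -2 1 0; 1 6 6]) = 75
det = (-1)·(-2)·(39) + (+1)·(-5)·(136) + (-1)·(7)·(75) = -1127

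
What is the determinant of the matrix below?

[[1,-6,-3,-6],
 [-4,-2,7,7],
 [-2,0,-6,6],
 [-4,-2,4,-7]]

The determinant is -3672.

Expand along row 3 (it has 1 zero):
  + (-2) · M_31   where M_31 = det([-6 -3 -6; -2 7 7; -2 4 -7]) = 510
  + (-6) · M_33   where M_33 = det([1 -6 -6; -4 -2 7; -4 -2 -7]) = 364
  − (6) · M_34   where M_34 = det([1 -6 -3; -4 -2 7; -4 -2 4]) = 78
det = (+1)·(-2)·(510) + (+1)·(-6)·(364) + (-1)·(6)·(78) = -3672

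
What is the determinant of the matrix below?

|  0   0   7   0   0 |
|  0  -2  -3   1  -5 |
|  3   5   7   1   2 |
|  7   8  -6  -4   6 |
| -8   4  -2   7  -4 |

6321

Expand along row 1 (it has 4 zeros):
  + (7) · M_13   where M_13 = det([0 -2 1 -5; 3 5 1 2; 7 8 -4 6; -8 4 7 -4]) = 903
det = (+1)·(7)·(903) = 6321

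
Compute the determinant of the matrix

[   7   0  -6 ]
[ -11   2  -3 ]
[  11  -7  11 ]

-323

Expand along column 2:
  + 2 · |7 -6; 11 11| = 2·(77 − (-66)) = 286
  − (-7) · |7 -6; -11 -3| = −(-7)·(-21 − 66) = -609
Sum: (286) + (-609) = -323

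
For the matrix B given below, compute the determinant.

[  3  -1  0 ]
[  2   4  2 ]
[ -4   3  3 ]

Expand along column 3:
  − 2 · |3 -1; -4 3| = −2·(9 − 4) = -10
  + 3 · |3 -1; 2 4| = 3·(12 − (-2)) = 42
Sum: (-10) + (42) = 32

|B| = 32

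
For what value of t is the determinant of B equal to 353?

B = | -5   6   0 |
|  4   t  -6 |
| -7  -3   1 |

t = -7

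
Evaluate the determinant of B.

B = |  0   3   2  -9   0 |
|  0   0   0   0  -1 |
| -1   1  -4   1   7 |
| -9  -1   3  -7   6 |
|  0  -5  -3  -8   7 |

Expand along row 2 (it has 4 zeros):
  − (-1) · M_25   where M_25 = det([0 3 2 -9; -1 1 -4 1; -9 -1 3 -7; 0 -5 -3 -8]) = -3105
det = (-1)·(-1)·(-3105) = -3105

The determinant is -3105.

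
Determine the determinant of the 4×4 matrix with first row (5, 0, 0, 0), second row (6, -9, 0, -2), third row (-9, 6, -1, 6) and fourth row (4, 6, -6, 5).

-1095

Expand along row 1 (it has 3 zeros):
  + (5) · M_11   where M_11 = det([-9 0 -2; 6 -1 6; 6 -6 5]) = -219
det = (+1)·(5)·(-219) = -1095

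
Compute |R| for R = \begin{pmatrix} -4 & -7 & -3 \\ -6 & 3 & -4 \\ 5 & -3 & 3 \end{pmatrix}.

17

Expand along column 1:
  + (-4) · |3 -4; -3 3| = (-4)·(9 − 12) = 12
  − (-6) · |-7 -3; -3 3| = −(-6)·(-21 − 9) = -180
  + 5 · |-7 -3; 3 -4| = 5·(28 − (-9)) = 185
Sum: (12) + (-180) + (185) = 17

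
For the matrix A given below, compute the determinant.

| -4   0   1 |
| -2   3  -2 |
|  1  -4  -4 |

det(A) = 85

Expand along row 1:
  + (-4) · |3 -2; -4 -4| = (-4)·(-12 − 8) = 80
  + 1 · |-2 3; 1 -4| = 1·(8 − 3) = 5
Sum: (80) + (5) = 85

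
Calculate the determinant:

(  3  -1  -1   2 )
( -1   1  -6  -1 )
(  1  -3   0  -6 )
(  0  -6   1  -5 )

The determinant is -496.

Expand along row 3 (it has 1 zero):
  + (1) · M_31   where M_31 = det([-1 -1 2; 1 -6 -1; -6 1 -5]) = -112
  − (-3) · M_32   where M_32 = det([3 -1 2; -1 -6 -1; 0 1 -5]) = 96
  − (-6) · M_34   where M_34 = det([3 -1 -1; -1 1 -6; 0 -6 1]) = -112
det = (+1)·(1)·(-112) + (-1)·(-3)·(96) + (-1)·(-6)·(-112) = -496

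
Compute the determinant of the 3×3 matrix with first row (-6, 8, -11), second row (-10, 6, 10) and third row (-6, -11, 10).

Expand along column 1:
  + (-6) · |6 10; -11 10| = (-6)·(60 − (-110)) = -1020
  − (-10) · |8 -11; -11 10| = −(-10)·(80 − 121) = -410
  + (-6) · |8 -11; 6 10| = (-6)·(80 − (-66)) = -876
Sum: (-1020) + (-410) + (-876) = -2306

-2306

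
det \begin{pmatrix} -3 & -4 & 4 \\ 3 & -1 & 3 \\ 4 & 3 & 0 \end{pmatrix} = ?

Expand along column 3:
  + 4 · |3 -1; 4 3| = 4·(9 − (-4)) = 52
  − 3 · |-3 -4; 4 3| = −3·(-9 − (-16)) = -21
Sum: (52) + (-21) = 31

31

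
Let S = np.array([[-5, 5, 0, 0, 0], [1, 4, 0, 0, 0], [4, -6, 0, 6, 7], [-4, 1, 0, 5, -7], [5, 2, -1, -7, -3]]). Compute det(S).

The determinant is -1925.

S is block lower-triangular with a 2×2 block and a 3×3 block on the diagonal, so its determinant equals the product of the determinants of the diagonal blocks.
det of the 2×2 block = -25
det of the 3×3 block = 77
det = (-25)·(77) = -1925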